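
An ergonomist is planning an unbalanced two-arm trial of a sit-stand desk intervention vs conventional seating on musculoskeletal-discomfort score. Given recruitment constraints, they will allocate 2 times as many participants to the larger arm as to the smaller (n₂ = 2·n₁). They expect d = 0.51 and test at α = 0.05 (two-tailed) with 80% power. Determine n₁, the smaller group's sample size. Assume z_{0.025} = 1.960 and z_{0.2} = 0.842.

n₁ = 46

With allocation ratio k = n₂/n₁ = 2, Var(x̄₁−x̄₂) = σ²(1/n₁ + 1/(k·n₁)) = σ²·(k+1)/(k·n₁).
So n₁ = (1 + 1/k)·((z_{α/2} + z_β)/d)² = 1.500 × (2.802/0.51)².
n₁ = 1.500 × 30.19 = 45.3.
Round up: n₁ = 46, giving n₂ = 2 × 46 = 92.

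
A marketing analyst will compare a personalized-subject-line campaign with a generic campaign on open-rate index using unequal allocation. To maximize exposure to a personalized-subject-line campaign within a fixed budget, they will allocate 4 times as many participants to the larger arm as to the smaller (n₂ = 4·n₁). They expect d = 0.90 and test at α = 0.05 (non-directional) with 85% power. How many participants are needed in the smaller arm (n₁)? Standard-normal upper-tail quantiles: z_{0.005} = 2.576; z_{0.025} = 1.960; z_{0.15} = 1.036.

n₁ = 14

With allocation ratio k = n₂/n₁ = 4, Var(x̄₁−x̄₂) = σ²(1/n₁ + 1/(k·n₁)) = σ²·(k+1)/(k·n₁).
So n₁ = (1 + 1/k)·((z_{α/2} + z_β)/d)² = 1.250 × (2.996/0.90)².
n₁ = 1.250 × 11.08 = 13.9.
Round up: n₁ = 14, giving n₂ = 4 × 14 = 56.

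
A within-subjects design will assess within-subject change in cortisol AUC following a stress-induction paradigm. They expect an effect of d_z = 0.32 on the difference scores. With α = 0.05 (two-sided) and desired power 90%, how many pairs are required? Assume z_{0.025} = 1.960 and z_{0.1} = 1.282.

n = 103 pairs

For a paired (one-sample on differences) test: n = ((z_{α/2} + z_β) / d)².
z_{α/2} + z_β = 1.960 + 1.282 = 3.242.
n = (3.242 / 0.32)² = 10.131² = 102.64.
Round up.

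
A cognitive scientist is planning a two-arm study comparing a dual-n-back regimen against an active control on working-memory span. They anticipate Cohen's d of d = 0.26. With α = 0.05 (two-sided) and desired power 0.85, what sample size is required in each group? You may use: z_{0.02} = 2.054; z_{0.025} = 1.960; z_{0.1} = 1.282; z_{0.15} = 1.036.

n = 266 per group

For two independent groups with equal n: n = 2·((z_{α/2} + z_β) / d)².
z_{α/2} + z_β = 1.960 + 1.036 = 2.996.
n = 2 × (2.996 / 0.26)² = 2 × 11.523² = 2 × 132.78 = 265.6.
Round up to the next whole participant.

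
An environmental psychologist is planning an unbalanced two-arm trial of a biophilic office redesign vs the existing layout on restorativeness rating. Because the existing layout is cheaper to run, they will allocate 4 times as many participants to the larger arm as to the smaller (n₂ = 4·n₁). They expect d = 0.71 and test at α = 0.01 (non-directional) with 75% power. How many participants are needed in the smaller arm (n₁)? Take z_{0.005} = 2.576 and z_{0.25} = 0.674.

n₁ = 27

With allocation ratio k = n₂/n₁ = 4, Var(x̄₁−x̄₂) = σ²(1/n₁ + 1/(k·n₁)) = σ²·(k+1)/(k·n₁).
So n₁ = (1 + 1/k)·((z_{α/2} + z_β)/d)² = 1.250 × (3.250/0.71)².
n₁ = 1.250 × 20.95 = 26.2.
Round up: n₁ = 27, giving n₂ = 4 × 27 = 108.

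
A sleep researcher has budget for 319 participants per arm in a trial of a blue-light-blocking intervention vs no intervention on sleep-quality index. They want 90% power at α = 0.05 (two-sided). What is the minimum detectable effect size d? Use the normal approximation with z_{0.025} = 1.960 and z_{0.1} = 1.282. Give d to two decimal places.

d_min ≈ 0.26

For two independent groups of n = 319 each: d_min = (z_{α/2} + z_β)·√(2/n).
z-sum = 1.960 + 1.282 = 3.242.
d_min = 3.242 × √(2/319) = 3.242 × 0.0792 = 0.257.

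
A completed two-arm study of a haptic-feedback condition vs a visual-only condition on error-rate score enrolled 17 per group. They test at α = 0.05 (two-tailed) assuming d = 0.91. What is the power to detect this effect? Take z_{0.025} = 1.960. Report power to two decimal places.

For two equal groups, power = Φ(d·√(n/2) − z_{α/2}).
d·√(n/2) = 0.91 × √(17/2) = 0.91 × 2.915 = 2.653.
z_β = 2.653 − 1.960 = 0.693.
Power = Φ(0.693) = 0.756.

power ≈ 0.76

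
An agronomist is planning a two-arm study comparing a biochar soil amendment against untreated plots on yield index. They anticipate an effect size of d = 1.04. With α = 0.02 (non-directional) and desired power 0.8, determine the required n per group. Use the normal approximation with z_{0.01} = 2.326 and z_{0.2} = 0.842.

n = 19 per group

For two independent groups with equal n: n = 2·((z_{α/2} + z_β) / d)².
z_{α/2} + z_β = 2.326 + 0.842 = 3.168.
n = 2 × (3.168 / 1.04)² = 2 × 3.046² = 2 × 9.28 = 18.6.
Round up to the next whole participant.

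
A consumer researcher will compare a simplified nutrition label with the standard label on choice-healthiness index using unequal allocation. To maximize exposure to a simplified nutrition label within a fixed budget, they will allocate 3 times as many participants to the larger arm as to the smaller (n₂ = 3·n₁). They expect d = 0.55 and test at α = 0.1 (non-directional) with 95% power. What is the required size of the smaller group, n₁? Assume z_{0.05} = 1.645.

n₁ = 48

With allocation ratio k = n₂/n₁ = 3, Var(x̄₁−x̄₂) = σ²(1/n₁ + 1/(k·n₁)) = σ²·(k+1)/(k·n₁).
So n₁ = (1 + 1/k)·((z_{α/2} + z_β)/d)² = 1.333 × (3.290/0.55)².
n₁ = 1.333 × 35.78 = 47.7.
Round up: n₁ = 48, giving n₂ = 3 × 48 = 144.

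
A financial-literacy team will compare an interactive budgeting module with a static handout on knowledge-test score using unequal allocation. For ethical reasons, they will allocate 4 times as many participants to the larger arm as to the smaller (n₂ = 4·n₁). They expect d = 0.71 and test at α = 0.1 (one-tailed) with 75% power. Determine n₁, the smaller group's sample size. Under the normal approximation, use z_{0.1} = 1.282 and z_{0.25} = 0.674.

n₁ = 10

With allocation ratio k = n₂/n₁ = 4, Var(x̄₁−x̄₂) = σ²(1/n₁ + 1/(k·n₁)) = σ²·(k+1)/(k·n₁).
So n₁ = (1 + 1/k)·((z_{α} + z_β)/d)² = 1.250 × (1.956/0.71)².
n₁ = 1.250 × 7.59 = 9.5.
Round up: n₁ = 10, giving n₂ = 4 × 10 = 40.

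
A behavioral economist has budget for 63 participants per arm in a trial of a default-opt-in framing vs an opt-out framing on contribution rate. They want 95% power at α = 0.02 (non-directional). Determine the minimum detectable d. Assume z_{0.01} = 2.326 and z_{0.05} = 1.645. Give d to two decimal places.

d_min ≈ 0.71

For two independent groups of n = 63 each: d_min = (z_{α/2} + z_β)·√(2/n).
z-sum = 2.326 + 1.645 = 3.971.
d_min = 3.971 × √(2/63) = 3.971 × 0.1782 = 0.708.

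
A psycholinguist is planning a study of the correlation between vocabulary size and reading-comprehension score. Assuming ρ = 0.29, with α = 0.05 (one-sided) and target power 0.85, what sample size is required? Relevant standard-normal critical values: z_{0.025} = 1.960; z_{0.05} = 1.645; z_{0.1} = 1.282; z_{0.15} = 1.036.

n = 84

Fisher's z: C = ½·ln((1+r)/(1−r)) = ½·ln(1.8169) = 0.2986.
n = ((z_{α} + z_β)/C)² + 3.
(1.645 + 1.036) / 0.2986 = 2.681 / 0.2986 = 8.979.
n = 8.979² + 3 = 80.61 + 3 = 83.6.
Round up.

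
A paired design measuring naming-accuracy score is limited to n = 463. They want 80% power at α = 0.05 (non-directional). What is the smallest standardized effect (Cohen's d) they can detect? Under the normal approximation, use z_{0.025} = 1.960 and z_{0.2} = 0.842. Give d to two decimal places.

For a single sample (or paired design) of n = 463: d_min = (z_{α/2} + z_β)/√n.
z-sum = 1.960 + 0.842 = 2.802.
d_min = 2.802 / √463 = 2.802 / 21.517 = 0.130.

d_min ≈ 0.13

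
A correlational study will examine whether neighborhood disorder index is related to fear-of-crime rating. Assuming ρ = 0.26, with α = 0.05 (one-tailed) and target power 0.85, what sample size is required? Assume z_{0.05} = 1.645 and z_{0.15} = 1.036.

Fisher's z: C = ½·ln((1+r)/(1−r)) = ½·ln(1.7027) = 0.2661.
n = ((z_{α} + z_β)/C)² + 3.
(1.645 + 1.036) / 0.2661 = 2.681 / 0.2661 = 10.075.
n = 10.075² + 3 = 101.51 + 3 = 104.5.
Round up.

n = 105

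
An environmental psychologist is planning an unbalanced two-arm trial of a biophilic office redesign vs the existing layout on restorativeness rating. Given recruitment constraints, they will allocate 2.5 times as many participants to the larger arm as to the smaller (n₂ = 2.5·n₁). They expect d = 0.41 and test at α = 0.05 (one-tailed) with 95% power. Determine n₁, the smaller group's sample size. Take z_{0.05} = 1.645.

With allocation ratio k = n₂/n₁ = 2.5, Var(x̄₁−x̄₂) = σ²(1/n₁ + 1/(k·n₁)) = σ²·(k+1)/(k·n₁).
So n₁ = (1 + 1/k)·((z_{α} + z_β)/d)² = 1.400 × (3.290/0.41)².
n₁ = 1.400 × 64.39 = 90.1.
Round up: n₁ = 91, giving n₂ = ⌈2.5 × 91⌉ = ⌈227.5⌉ = 228.

n₁ = 91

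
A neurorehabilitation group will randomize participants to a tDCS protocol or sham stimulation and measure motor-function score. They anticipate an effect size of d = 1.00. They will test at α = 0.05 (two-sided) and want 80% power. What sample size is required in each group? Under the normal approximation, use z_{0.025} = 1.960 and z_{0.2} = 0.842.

n = 16 per group

For two independent groups with equal n: n = 2·((z_{α/2} + z_β) / d)².
z_{α/2} + z_β = 1.960 + 0.842 = 2.802.
n = 2 × (2.802 / 1.00)² = 2 × 2.802² = 2 × 7.85 = 15.7.
Round up to the next whole participant.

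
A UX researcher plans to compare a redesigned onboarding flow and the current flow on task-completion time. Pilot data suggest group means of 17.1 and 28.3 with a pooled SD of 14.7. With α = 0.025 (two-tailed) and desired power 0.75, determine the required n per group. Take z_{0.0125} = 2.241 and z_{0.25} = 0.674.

n = 30 per group

Cohen's d = |M₁ − M₂| / SD_pooled = |17.1 − 28.3| / 14.7 = 11.2 / 14.7 = 0.762.
For two independent groups with equal n: n = 2·((z_{α/2} + z_β) / d)².
z_{α/2} + z_β = 2.241 + 0.674 = 2.915.
n = 2 × (2.915 / 0.762)² = 2 × 3.825² = 2 × 14.63 = 29.3.
Round up to the next whole participant.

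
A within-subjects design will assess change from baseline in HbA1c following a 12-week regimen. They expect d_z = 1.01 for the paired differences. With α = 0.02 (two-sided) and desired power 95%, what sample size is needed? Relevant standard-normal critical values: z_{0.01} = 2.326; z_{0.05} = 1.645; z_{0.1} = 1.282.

n = 16 pairs

For a paired (one-sample on differences) test: n = ((z_{α/2} + z_β) / d)².
z_{α/2} + z_β = 2.326 + 1.645 = 3.971.
n = (3.971 / 1.01)² = 3.932² = 15.46.
Round up.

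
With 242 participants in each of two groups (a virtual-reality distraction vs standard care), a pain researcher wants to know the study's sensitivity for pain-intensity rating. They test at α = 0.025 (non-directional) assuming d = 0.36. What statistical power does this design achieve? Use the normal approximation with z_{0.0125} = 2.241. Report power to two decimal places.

power ≈ 0.96

For two equal groups, power = Φ(d·√(n/2) − z_{α/2}).
d·√(n/2) = 0.36 × √(242/2) = 0.36 × 11.000 = 3.960.
z_β = 3.960 − 2.241 = 1.719.
Power = Φ(1.719) = 0.957.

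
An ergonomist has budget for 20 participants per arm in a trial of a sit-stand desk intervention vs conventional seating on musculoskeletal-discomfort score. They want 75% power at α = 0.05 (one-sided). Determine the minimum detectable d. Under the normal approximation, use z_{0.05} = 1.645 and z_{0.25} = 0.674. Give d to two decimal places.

For two independent groups of n = 20 each: d_min = (z_{α} + z_β)·√(2/n).
z-sum = 1.645 + 0.674 = 2.319.
d_min = 2.319 × √(2/20) = 2.319 × 0.3162 = 0.733.

d_min ≈ 0.73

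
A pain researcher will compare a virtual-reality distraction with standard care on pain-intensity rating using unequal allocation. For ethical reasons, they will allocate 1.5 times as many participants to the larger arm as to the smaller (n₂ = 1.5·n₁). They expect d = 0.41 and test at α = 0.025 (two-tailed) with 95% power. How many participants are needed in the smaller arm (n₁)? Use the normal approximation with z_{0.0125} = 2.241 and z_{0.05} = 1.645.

n₁ = 150

With allocation ratio k = n₂/n₁ = 1.5, Var(x̄₁−x̄₂) = σ²(1/n₁ + 1/(k·n₁)) = σ²·(k+1)/(k·n₁).
So n₁ = (1 + 1/k)·((z_{α/2} + z_β)/d)² = 1.667 × (3.886/0.41)².
n₁ = 1.667 × 89.83 = 149.7.
Round up: n₁ = 150, giving n₂ = 1.5 × 150 = 225.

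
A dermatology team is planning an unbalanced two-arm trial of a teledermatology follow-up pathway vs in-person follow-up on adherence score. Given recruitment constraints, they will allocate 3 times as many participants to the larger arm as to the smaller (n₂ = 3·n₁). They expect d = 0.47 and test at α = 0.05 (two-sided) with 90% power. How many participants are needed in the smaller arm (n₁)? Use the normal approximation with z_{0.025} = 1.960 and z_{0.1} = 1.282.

n₁ = 64

With allocation ratio k = n₂/n₁ = 3, Var(x̄₁−x̄₂) = σ²(1/n₁ + 1/(k·n₁)) = σ²·(k+1)/(k·n₁).
So n₁ = (1 + 1/k)·((z_{α/2} + z_β)/d)² = 1.333 × (3.242/0.47)².
n₁ = 1.333 × 47.58 = 63.4.
Round up: n₁ = 64, giving n₂ = 3 × 64 = 192.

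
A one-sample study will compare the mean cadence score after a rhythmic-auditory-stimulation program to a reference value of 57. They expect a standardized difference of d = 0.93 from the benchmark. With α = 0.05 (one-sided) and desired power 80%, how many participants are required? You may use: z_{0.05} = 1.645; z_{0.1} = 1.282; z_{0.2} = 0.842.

For a one-sample test: n = ((z_{α} + z_β) / d)².
z_{α} + z_β = 1.645 + 0.842 = 2.487.
n = (2.487 / 0.93)² = 2.674² = 7.15.
Round up.

n = 8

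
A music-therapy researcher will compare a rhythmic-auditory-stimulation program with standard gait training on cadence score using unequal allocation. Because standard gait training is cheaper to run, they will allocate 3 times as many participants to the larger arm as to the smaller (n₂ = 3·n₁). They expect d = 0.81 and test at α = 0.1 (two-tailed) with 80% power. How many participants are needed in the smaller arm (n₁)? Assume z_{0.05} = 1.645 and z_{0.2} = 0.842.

n₁ = 13

With allocation ratio k = n₂/n₁ = 3, Var(x̄₁−x̄₂) = σ²(1/n₁ + 1/(k·n₁)) = σ²·(k+1)/(k·n₁).
So n₁ = (1 + 1/k)·((z_{α/2} + z_β)/d)² = 1.333 × (2.487/0.81)².
n₁ = 1.333 × 9.43 = 12.6.
Round up: n₁ = 13, giving n₂ = 3 × 13 = 39.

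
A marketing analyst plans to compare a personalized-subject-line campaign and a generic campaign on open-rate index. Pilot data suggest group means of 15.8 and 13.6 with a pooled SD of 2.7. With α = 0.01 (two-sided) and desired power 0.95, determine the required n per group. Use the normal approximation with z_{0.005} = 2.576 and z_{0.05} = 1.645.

Cohen's d = |M₁ − M₂| / SD_pooled = |15.8 − 13.6| / 2.7 = 2.2 / 2.7 = 0.815.
For two independent groups with equal n: n = 2·((z_{α/2} + z_β) / d)².
z_{α/2} + z_β = 2.576 + 1.645 = 4.221.
n = 2 × (4.221 / 0.815)² = 2 × 5.179² = 2 × 26.82 = 53.6.
Round up to the next whole participant.

n = 54 per group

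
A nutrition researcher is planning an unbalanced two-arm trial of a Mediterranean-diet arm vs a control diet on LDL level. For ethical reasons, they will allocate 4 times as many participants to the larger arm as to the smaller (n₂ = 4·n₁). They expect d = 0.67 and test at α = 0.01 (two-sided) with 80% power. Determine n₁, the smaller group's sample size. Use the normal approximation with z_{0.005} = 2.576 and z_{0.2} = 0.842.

n₁ = 33

With allocation ratio k = n₂/n₁ = 4, Var(x̄₁−x̄₂) = σ²(1/n₁ + 1/(k·n₁)) = σ²·(k+1)/(k·n₁).
So n₁ = (1 + 1/k)·((z_{α/2} + z_β)/d)² = 1.250 × (3.418/0.67)².
n₁ = 1.250 × 26.03 = 32.5.
Round up: n₁ = 33, giving n₂ = 4 × 33 = 132.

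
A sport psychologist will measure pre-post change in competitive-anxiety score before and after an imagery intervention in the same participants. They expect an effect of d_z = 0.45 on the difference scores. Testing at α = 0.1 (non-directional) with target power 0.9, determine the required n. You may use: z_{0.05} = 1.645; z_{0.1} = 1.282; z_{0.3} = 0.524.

n = 43 pairs

For a paired (one-sample on differences) test: n = ((z_{α/2} + z_β) / d)².
z_{α/2} + z_β = 1.645 + 1.282 = 2.927.
n = (2.927 / 0.45)² = 6.504² = 42.31.
Round up.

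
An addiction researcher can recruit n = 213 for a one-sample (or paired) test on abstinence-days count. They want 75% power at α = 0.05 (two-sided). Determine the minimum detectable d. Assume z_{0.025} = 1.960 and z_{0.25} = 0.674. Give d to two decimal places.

For a single sample (or paired design) of n = 213: d_min = (z_{α/2} + z_β)/√n.
z-sum = 1.960 + 0.674 = 2.634.
d_min = 2.634 / √213 = 2.634 / 14.595 = 0.180.

d_min ≈ 0.18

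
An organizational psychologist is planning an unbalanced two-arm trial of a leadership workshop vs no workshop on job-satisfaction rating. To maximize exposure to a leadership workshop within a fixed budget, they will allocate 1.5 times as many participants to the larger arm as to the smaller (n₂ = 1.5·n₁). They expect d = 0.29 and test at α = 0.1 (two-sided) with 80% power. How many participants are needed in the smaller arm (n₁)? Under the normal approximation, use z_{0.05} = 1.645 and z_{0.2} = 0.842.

n₁ = 123

With allocation ratio k = n₂/n₁ = 1.5, Var(x̄₁−x̄₂) = σ²(1/n₁ + 1/(k·n₁)) = σ²·(k+1)/(k·n₁).
So n₁ = (1 + 1/k)·((z_{α/2} + z_β)/d)² = 1.667 × (2.487/0.29)².
n₁ = 1.667 × 73.55 = 122.6.
Round up: n₁ = 123, giving n₂ = ⌈1.5 × 123⌉ = ⌈184.5⌉ = 185.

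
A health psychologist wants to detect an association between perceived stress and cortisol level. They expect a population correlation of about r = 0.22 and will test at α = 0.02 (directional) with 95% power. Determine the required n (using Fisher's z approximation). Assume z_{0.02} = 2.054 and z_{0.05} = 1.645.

n = 277

Fisher's z: C = ½·ln((1+r)/(1−r)) = ½·ln(1.5641) = 0.2237.
n = ((z_{α} + z_β)/C)² + 3.
(2.054 + 1.645) / 0.2237 = 3.699 / 0.2237 = 16.536.
n = 16.536² + 3 = 273.42 + 3 = 276.4.
Round up.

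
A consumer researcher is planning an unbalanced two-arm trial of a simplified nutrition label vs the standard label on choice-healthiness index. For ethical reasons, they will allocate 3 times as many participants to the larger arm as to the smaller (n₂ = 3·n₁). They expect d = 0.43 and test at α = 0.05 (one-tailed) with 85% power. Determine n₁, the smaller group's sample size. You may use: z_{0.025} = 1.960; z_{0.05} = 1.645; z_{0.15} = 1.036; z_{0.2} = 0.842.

With allocation ratio k = n₂/n₁ = 3, Var(x̄₁−x̄₂) = σ²(1/n₁ + 1/(k·n₁)) = σ²·(k+1)/(k·n₁).
So n₁ = (1 + 1/k)·((z_{α} + z_β)/d)² = 1.333 × (2.681/0.43)².
n₁ = 1.333 × 38.87 = 51.8.
Round up: n₁ = 52, giving n₂ = 3 × 52 = 156.

n₁ = 52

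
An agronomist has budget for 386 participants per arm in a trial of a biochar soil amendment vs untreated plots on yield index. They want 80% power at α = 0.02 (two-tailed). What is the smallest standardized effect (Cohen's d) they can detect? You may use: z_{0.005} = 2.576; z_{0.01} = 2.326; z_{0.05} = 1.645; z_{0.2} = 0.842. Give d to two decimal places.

For two independent groups of n = 386 each: d_min = (z_{α/2} + z_β)·√(2/n).
z-sum = 2.326 + 0.842 = 3.168.
d_min = 3.168 × √(2/386) = 3.168 × 0.0720 = 0.228.

d_min ≈ 0.23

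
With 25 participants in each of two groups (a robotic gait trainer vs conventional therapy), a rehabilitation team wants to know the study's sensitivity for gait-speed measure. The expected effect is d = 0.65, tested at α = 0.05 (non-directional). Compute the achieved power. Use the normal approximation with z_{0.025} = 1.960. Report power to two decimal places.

power ≈ 0.63

For two equal groups, power = Φ(d·√(n/2) − z_{α/2}).
d·√(n/2) = 0.65 × √(25/2) = 0.65 × 3.536 = 2.298.
z_β = 2.298 − 1.960 = 0.338.
Power = Φ(0.338) = 0.632.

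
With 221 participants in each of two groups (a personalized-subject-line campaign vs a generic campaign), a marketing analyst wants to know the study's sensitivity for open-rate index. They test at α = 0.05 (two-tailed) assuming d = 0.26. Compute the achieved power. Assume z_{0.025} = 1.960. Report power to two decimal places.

power ≈ 0.78

For two equal groups, power = Φ(d·√(n/2) − z_{α/2}).
d·√(n/2) = 0.26 × √(221/2) = 0.26 × 10.512 = 2.733.
z_β = 2.733 − 1.960 = 0.773.
Power = Φ(0.773) = 0.780.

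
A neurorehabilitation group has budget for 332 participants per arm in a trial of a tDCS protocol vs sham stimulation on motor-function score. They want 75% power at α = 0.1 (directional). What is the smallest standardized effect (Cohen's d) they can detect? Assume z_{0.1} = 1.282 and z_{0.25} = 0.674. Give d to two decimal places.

d_min ≈ 0.15

For two independent groups of n = 332 each: d_min = (z_{α} + z_β)·√(2/n).
z-sum = 1.282 + 0.674 = 1.956.
d_min = 1.956 × √(2/332) = 1.956 × 0.0776 = 0.152.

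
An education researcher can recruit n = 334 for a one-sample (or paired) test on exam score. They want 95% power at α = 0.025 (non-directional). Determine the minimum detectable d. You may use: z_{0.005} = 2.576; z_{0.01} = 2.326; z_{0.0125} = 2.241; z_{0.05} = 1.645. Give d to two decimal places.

d_min ≈ 0.21

For a single sample (or paired design) of n = 334: d_min = (z_{α/2} + z_β)/√n.
z-sum = 2.241 + 1.645 = 3.886.
d_min = 3.886 / √334 = 3.886 / 18.276 = 0.213.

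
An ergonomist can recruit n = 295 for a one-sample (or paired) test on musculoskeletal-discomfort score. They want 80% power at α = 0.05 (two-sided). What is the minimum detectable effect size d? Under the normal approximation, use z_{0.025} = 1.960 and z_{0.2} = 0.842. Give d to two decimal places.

d_min ≈ 0.16

For a single sample (or paired design) of n = 295: d_min = (z_{α/2} + z_β)/√n.
z-sum = 1.960 + 0.842 = 2.802.
d_min = 2.802 / √295 = 2.802 / 17.176 = 0.163.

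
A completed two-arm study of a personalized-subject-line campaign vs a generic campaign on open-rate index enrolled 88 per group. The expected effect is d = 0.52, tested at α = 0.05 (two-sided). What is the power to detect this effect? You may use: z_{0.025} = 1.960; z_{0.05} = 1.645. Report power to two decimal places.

For two equal groups, power = Φ(d·√(n/2) − z_{α/2}).
d·√(n/2) = 0.52 × √(88/2) = 0.52 × 6.633 = 3.449.
z_β = 3.449 − 1.960 = 1.489.
Power = Φ(1.489) = 0.932.

power ≈ 0.93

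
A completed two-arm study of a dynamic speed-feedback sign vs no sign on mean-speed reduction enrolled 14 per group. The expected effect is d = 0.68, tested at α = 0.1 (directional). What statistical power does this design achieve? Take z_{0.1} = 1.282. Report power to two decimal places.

power ≈ 0.70

For two equal groups, power = Φ(d·√(n/2) − z_{α}).
d·√(n/2) = 0.68 × √(14/2) = 0.68 × 2.646 = 1.799.
z_β = 1.799 − 1.282 = 0.517.
Power = Φ(0.517) = 0.697.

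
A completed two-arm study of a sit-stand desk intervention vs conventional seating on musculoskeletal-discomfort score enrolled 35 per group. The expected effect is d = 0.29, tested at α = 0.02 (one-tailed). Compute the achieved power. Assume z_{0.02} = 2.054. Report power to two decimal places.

For two equal groups, power = Φ(d·√(n/2) − z_{α}).
d·√(n/2) = 0.29 × √(35/2) = 0.29 × 4.183 = 1.213.
z_β = 1.213 − 2.054 = -0.841.
Power = Φ(-0.841) = 0.200.

power ≈ 0.20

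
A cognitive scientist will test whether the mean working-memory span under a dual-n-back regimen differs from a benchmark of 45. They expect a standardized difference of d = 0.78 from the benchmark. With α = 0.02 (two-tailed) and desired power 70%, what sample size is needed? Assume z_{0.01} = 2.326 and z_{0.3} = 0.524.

For a one-sample test: n = ((z_{α/2} + z_β) / d)².
z_{α/2} + z_β = 2.326 + 0.524 = 2.850.
n = (2.850 / 0.78)² = 3.654² = 13.35.
Round up.

n = 14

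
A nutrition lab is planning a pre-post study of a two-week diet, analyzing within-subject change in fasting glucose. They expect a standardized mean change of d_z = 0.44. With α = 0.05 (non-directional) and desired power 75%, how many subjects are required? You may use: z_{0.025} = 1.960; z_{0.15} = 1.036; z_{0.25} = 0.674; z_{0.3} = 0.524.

For a paired (one-sample on differences) test: n = ((z_{α/2} + z_β) / d)².
z_{α/2} + z_β = 1.960 + 0.674 = 2.634.
n = (2.634 / 0.44)² = 5.986² = 35.84.
Round up.

n = 36 pairs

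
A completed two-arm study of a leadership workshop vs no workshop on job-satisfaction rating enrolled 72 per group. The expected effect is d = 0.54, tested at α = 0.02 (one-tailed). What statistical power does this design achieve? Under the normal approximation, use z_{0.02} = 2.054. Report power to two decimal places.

For two equal groups, power = Φ(d·√(n/2) − z_{α}).
d·√(n/2) = 0.54 × √(72/2) = 0.54 × 6.000 = 3.240.
z_β = 3.240 − 2.054 = 1.186.
Power = Φ(1.186) = 0.882.

power ≈ 0.88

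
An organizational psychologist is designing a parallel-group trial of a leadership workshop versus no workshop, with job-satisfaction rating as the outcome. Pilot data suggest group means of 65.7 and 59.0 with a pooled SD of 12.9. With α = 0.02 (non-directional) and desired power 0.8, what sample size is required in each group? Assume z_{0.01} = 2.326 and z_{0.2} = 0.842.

Cohen's d = |M₁ − M₂| / SD_pooled = |65.7 − 59.0| / 12.9 = 6.7 / 12.9 = 0.519.
For two independent groups with equal n: n = 2·((z_{α/2} + z_β) / d)².
z_{α/2} + z_β = 2.326 + 0.842 = 3.168.
n = 2 × (3.168 / 0.519)² = 2 × 6.104² = 2 × 37.26 = 74.5.
Round up to the next whole participant.

n = 75 per group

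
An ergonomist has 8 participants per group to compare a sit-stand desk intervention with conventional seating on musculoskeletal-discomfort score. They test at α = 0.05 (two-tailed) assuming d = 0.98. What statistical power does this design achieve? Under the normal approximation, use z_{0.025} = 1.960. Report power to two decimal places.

power ≈ 0.50

For two equal groups, power = Φ(d·√(n/2) − z_{α/2}).
d·√(n/2) = 0.98 × √(8/2) = 0.98 × 2.000 = 1.960.
z_β = 1.960 − 1.960 = 0.000.
Power = Φ(0.000) = 0.500.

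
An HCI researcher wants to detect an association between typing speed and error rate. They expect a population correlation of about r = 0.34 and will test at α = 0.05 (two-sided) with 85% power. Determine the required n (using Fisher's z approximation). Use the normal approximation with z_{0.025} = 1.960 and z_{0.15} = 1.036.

n = 75

Fisher's z: C = ½·ln((1+r)/(1−r)) = ½·ln(2.0303) = 0.3541.
n = ((z_{α/2} + z_β)/C)² + 3.
(1.960 + 1.036) / 0.3541 = 2.996 / 0.3541 = 8.461.
n = 8.461² + 3 = 71.59 + 3 = 74.6.
Round up.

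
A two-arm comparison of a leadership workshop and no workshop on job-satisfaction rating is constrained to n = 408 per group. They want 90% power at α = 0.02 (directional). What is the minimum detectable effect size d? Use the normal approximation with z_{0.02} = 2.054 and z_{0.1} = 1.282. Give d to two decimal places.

d_min ≈ 0.23

For two independent groups of n = 408 each: d_min = (z_{α} + z_β)·√(2/n).
z-sum = 2.054 + 1.282 = 3.336.
d_min = 3.336 × √(2/408) = 3.336 × 0.0700 = 0.234.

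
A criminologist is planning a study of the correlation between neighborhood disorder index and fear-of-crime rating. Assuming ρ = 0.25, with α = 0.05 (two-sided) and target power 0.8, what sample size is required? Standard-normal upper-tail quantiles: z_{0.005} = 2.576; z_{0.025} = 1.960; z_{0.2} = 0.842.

Fisher's z: C = ½·ln((1+r)/(1−r)) = ½·ln(1.6667) = 0.2554.
n = ((z_{α/2} + z_β)/C)² + 3.
(1.960 + 0.842) / 0.2554 = 2.802 / 0.2554 = 10.971.
n = 10.971² + 3 = 120.36 + 3 = 123.4.
Round up.

n = 124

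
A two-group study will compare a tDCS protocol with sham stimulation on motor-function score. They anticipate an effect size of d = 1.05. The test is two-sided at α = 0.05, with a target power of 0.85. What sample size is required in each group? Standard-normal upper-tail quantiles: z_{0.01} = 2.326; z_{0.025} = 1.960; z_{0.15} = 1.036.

n = 17 per group

For two independent groups with equal n: n = 2·((z_{α/2} + z_β) / d)².
z_{α/2} + z_β = 1.960 + 1.036 = 2.996.
n = 2 × (2.996 / 1.05)² = 2 × 2.853² = 2 × 8.14 = 16.3.
Round up to the next whole participant.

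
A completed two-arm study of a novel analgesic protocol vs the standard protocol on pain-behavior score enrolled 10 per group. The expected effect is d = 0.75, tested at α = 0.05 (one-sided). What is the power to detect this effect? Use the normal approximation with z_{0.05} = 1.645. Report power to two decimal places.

power ≈ 0.51

For two equal groups, power = Φ(d·√(n/2) − z_{α}).
d·√(n/2) = 0.75 × √(10/2) = 0.75 × 2.236 = 1.677.
z_β = 1.677 − 1.645 = 0.032.
Power = Φ(0.032) = 0.513.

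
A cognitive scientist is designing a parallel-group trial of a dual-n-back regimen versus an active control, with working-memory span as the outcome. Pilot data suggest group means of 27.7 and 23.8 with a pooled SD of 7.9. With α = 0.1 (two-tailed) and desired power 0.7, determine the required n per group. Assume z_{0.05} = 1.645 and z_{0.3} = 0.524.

n = 39 per group

Cohen's d = |M₁ − M₂| / SD_pooled = |27.7 − 23.8| / 7.9 = 3.9 / 7.9 = 0.494.
For two independent groups with equal n: n = 2·((z_{α/2} + z_β) / d)².
z_{α/2} + z_β = 1.645 + 0.524 = 2.169.
n = 2 × (2.169 / 0.494)² = 2 × 4.391² = 2 × 19.28 = 38.6.
Round up to the next whole participant.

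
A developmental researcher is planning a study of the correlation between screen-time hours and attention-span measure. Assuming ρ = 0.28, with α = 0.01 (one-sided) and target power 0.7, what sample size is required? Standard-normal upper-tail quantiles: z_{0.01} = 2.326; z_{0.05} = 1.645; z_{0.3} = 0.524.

Fisher's z: C = ½·ln((1+r)/(1−r)) = ½·ln(1.7778) = 0.2877.
n = ((z_{α} + z_β)/C)² + 3.
(2.326 + 0.524) / 0.2877 = 2.850 / 0.2877 = 9.906.
n = 9.906² + 3 = 98.13 + 3 = 101.1.
Round up.

n = 102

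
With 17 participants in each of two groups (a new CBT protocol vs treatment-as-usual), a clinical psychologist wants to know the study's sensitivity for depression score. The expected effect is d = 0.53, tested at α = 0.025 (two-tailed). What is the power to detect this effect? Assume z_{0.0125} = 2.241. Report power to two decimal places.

For two equal groups, power = Φ(d·√(n/2) − z_{α/2}).
d·√(n/2) = 0.53 × √(17/2) = 0.53 × 2.915 = 1.545.
z_β = 1.545 − 2.241 = -0.696.
Power = Φ(-0.696) = 0.243.

power ≈ 0.24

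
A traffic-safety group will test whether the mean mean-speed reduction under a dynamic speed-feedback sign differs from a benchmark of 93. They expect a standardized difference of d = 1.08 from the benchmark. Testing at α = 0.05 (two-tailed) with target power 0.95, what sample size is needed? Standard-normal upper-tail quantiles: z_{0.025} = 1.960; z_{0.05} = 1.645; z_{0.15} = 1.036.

For a one-sample test: n = ((z_{α/2} + z_β) / d)².
z_{α/2} + z_β = 1.960 + 1.645 = 3.605.
n = (3.605 / 1.08)² = 3.338² = 11.14.
Round up.

n = 12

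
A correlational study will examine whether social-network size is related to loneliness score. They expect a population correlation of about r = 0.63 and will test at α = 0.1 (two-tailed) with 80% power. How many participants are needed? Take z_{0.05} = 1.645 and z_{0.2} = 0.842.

Fisher's z: C = ½·ln((1+r)/(1−r)) = ½·ln(4.4054) = 0.7414.
n = ((z_{α/2} + z_β)/C)² + 3.
(1.645 + 0.842) / 0.7414 = 2.487 / 0.7414 = 3.354.
n = 3.354² + 3 = 11.25 + 3 = 14.3.
Round up.

n = 15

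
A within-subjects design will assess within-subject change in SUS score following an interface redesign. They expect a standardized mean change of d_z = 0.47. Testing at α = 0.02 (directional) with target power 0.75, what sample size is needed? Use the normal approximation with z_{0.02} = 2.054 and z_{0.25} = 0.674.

For a paired (one-sample on differences) test: n = ((z_{α} + z_β) / d)².
z_{α} + z_β = 2.054 + 0.674 = 2.728.
n = (2.728 / 0.47)² = 5.804² = 33.69.
Round up.

n = 34 pairs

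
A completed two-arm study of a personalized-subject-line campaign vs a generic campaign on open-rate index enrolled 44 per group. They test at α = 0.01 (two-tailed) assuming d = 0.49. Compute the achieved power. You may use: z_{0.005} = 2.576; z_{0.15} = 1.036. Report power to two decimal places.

For two equal groups, power = Φ(d·√(n/2) − z_{α/2}).
d·√(n/2) = 0.49 × √(44/2) = 0.49 × 4.690 = 2.298.
z_β = 2.298 − 2.576 = -0.278.
Power = Φ(-0.278) = 0.391.

power ≈ 0.39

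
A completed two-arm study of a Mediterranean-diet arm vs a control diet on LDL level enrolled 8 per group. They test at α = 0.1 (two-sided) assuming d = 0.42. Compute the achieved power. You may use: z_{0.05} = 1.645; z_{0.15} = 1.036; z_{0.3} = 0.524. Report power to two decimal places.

power ≈ 0.21

For two equal groups, power = Φ(d·√(n/2) − z_{α/2}).
d·√(n/2) = 0.42 × √(8/2) = 0.42 × 2.000 = 0.840.
z_β = 0.840 − 1.645 = -0.805.
Power = Φ(-0.805) = 0.210.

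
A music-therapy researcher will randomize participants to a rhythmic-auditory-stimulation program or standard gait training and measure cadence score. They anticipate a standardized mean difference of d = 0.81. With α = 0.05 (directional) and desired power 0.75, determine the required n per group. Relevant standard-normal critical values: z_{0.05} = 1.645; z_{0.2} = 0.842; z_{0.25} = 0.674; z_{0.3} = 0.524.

n = 17 per group

For two independent groups with equal n: n = 2·((z_{α} + z_β) / d)².
z_{α} + z_β = 1.645 + 0.674 = 2.319.
n = 2 × (2.319 / 0.81)² = 2 × 2.863² = 2 × 8.20 = 16.4.
Round up to the next whole participant.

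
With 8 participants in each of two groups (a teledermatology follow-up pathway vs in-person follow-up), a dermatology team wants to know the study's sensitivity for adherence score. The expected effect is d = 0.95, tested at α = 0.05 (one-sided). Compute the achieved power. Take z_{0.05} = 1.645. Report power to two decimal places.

For two equal groups, power = Φ(d·√(n/2) − z_{α}).
d·√(n/2) = 0.95 × √(8/2) = 0.95 × 2.000 = 1.900.
z_β = 1.900 − 1.645 = 0.255.
Power = Φ(0.255) = 0.601.

power ≈ 0.60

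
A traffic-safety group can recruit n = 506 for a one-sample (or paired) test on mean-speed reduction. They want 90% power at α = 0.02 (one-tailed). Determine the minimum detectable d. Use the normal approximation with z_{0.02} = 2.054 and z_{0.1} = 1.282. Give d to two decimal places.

For a single sample (or paired design) of n = 506: d_min = (z_{α} + z_β)/√n.
z-sum = 2.054 + 1.282 = 3.336.
d_min = 3.336 / √506 = 3.336 / 22.494 = 0.148.

d_min ≈ 0.15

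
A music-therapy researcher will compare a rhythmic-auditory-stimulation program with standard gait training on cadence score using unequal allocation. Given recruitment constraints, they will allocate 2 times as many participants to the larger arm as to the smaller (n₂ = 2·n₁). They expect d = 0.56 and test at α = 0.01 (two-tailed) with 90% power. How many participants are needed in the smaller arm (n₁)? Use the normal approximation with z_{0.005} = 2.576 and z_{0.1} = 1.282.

n₁ = 72

With allocation ratio k = n₂/n₁ = 2, Var(x̄₁−x̄₂) = σ²(1/n₁ + 1/(k·n₁)) = σ²·(k+1)/(k·n₁).
So n₁ = (1 + 1/k)·((z_{α/2} + z_β)/d)² = 1.500 × (3.858/0.56)².
n₁ = 1.500 × 47.46 = 71.2.
Round up: n₁ = 72, giving n₂ = 2 × 72 = 144.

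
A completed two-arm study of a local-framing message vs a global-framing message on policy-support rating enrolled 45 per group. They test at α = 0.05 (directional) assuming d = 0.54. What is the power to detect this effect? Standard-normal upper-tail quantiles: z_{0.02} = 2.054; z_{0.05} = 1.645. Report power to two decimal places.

For two equal groups, power = Φ(d·√(n/2) − z_{α}).
d·√(n/2) = 0.54 × √(45/2) = 0.54 × 4.743 = 2.561.
z_β = 2.561 − 1.645 = 0.916.
Power = Φ(0.916) = 0.820.

power ≈ 0.82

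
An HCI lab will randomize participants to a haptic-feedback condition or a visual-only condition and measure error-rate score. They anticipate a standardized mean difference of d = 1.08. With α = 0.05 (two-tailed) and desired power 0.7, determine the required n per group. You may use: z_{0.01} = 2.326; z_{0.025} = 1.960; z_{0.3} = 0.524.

n = 11 per group

For two independent groups with equal n: n = 2·((z_{α/2} + z_β) / d)².
z_{α/2} + z_β = 1.960 + 0.524 = 2.484.
n = 2 × (2.484 / 1.08)² = 2 × 2.300² = 2 × 5.29 = 10.6.
Round up to the next whole participant.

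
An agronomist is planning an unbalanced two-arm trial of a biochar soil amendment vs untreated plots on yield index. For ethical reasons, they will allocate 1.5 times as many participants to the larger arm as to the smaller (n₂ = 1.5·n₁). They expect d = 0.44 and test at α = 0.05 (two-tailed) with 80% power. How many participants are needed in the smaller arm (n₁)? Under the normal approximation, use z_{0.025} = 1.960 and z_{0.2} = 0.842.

n₁ = 68

With allocation ratio k = n₂/n₁ = 1.5, Var(x̄₁−x̄₂) = σ²(1/n₁ + 1/(k·n₁)) = σ²·(k+1)/(k·n₁).
So n₁ = (1 + 1/k)·((z_{α/2} + z_β)/d)² = 1.667 × (2.802/0.44)².
n₁ = 1.667 × 40.55 = 67.6.
Round up: n₁ = 68, giving n₂ = 1.5 × 68 = 102.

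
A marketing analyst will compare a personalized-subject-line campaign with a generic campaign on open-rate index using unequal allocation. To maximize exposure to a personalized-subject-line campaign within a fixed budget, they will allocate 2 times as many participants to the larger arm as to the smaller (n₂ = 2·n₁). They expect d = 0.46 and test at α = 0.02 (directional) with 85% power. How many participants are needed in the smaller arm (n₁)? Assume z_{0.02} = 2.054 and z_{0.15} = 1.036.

With allocation ratio k = n₂/n₁ = 2, Var(x̄₁−x̄₂) = σ²(1/n₁ + 1/(k·n₁)) = σ²·(k+1)/(k·n₁).
So n₁ = (1 + 1/k)·((z_{α} + z_β)/d)² = 1.500 × (3.090/0.46)².
n₁ = 1.500 × 45.12 = 67.7.
Round up: n₁ = 68, giving n₂ = 2 × 68 = 136.

n₁ = 68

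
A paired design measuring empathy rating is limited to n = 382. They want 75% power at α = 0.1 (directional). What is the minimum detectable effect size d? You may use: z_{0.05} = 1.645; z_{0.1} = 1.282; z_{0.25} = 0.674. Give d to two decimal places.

For a single sample (or paired design) of n = 382: d_min = (z_{α} + z_β)/√n.
z-sum = 1.282 + 0.674 = 1.956.
d_min = 1.956 / √382 = 1.956 / 19.545 = 0.100.

d_min ≈ 0.10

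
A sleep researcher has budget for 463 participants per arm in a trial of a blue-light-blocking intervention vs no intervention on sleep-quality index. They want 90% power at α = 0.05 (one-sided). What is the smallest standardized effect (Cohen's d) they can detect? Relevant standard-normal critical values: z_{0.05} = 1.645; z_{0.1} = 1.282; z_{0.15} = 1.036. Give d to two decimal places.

For two independent groups of n = 463 each: d_min = (z_{α} + z_β)·√(2/n).
z-sum = 1.645 + 1.282 = 2.927.
d_min = 2.927 × √(2/463) = 2.927 × 0.0657 = 0.192.

d_min ≈ 0.19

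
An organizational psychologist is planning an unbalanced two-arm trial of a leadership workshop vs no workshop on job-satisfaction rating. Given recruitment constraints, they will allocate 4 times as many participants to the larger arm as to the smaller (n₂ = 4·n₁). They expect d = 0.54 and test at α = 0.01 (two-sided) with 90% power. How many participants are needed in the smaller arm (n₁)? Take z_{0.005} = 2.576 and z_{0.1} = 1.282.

With allocation ratio k = n₂/n₁ = 4, Var(x̄₁−x̄₂) = σ²(1/n₁ + 1/(k·n₁)) = σ²·(k+1)/(k·n₁).
So n₁ = (1 + 1/k)·((z_{α/2} + z_β)/d)² = 1.250 × (3.858/0.54)².
n₁ = 1.250 × 51.04 = 63.8.
Round up: n₁ = 64, giving n₂ = 4 × 64 = 256.

n₁ = 64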